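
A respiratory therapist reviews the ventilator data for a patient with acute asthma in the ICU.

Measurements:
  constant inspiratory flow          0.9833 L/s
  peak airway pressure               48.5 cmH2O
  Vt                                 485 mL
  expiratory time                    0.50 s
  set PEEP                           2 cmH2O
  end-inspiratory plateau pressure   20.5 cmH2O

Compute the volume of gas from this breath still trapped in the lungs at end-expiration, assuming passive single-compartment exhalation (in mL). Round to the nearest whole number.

R = (PIP − Pplat)/V̇ = (48.5 − 20.5) / 0.9833 = 28.0/0.9833 = 28.476 cmH2O·s/L.
C = Vt/(Pplat − PEEP) = 485.0 / (20.5 − 2) = 485.0/18.5 = 26.216 mL/cmH2O.
τ = R × C = 28.476 × 0.02622 L/cmH2O = 0.7466 s.
Fraction remaining = e^(−Te/τ) = e^(−0.50/0.7466) = 0.5119.
Trapped volume = 485.0 × 0.5119 = 248.27 mL.

248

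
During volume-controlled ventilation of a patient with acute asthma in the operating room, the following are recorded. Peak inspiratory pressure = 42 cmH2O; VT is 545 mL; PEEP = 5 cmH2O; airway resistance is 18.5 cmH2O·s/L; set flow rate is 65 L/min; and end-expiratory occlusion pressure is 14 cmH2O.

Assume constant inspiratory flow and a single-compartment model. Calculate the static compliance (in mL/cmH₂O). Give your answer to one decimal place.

68.5

Flow: 65 L/min ÷ 60 = 1.0833 L/s.
Total PEEP = 14 cmH2O (set 5 + intrinsic 9); this is the baseline alveolar pressure.
Equation of motion (constant flow): PIP = Vt/C + R·V̇ + PEEP.
Vt/C = PIP − R·V̇ − PEEP = 42 − 18.5×1.0833 − 14 = 42 − 20.041 − 14 = 7.959 cmH2O.
C = Vt / 7.959 = 545 / 7.959 = 68.476 mL/cmH2O.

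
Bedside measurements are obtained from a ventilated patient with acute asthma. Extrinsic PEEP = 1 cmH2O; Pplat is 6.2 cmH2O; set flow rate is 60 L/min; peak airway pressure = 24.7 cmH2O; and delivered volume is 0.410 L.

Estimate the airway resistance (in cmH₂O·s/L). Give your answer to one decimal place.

Flow: 60 L/min ÷ 60 = 1 L/s.
Raw = (PIP − Pplat) / flow = (24.7 − 6.2) / 1 = 18.5 / 1 = 18.5 cmH2O·s/L.

18.5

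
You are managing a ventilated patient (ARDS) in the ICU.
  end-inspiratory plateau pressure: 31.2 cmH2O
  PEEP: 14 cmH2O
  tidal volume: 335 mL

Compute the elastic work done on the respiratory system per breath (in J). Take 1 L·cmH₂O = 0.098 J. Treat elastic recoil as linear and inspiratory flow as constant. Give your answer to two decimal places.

Elastic work ≈ ½ × (Pplat − PEEP) × Vt = 0.5 × (31.2 − 14) × 0.335 L = 0.5 × 17.2 × 0.335 = 2.881 L·cmH2O.
× 0.098 J/(L·cmH2O) → 0.2823 J.

0.28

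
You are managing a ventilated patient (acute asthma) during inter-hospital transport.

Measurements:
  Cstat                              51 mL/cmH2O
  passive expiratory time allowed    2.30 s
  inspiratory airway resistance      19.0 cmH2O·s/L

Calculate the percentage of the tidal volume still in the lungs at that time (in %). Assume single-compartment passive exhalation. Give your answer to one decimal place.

9.3

τ = R × C = 19.0 × 51 mL/cmH2O = 19.0 × 0.051 L/cmH2O = 0.969 s.
Passive exhalation: V(t)/V₀ = e^(−t/τ) = e^(−2.30/0.969) = 0.09315.
Fraction remaining = 0.09315 → 9.315%.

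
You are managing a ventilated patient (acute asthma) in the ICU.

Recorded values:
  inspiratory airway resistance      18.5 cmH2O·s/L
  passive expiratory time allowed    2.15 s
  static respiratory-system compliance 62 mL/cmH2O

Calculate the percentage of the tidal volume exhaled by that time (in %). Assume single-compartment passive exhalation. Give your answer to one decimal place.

84.7

τ = R × C = 18.5 × 62 mL/cmH2O = 18.5 × 0.062 L/cmH2O = 1.147 s.
Passive exhalation: V(t)/V₀ = e^(−t/τ) = e^(−2.15/1.147) = 0.1534.
Fraction exhaled = 1 − 0.1534 = 0.8466 → 84.66%.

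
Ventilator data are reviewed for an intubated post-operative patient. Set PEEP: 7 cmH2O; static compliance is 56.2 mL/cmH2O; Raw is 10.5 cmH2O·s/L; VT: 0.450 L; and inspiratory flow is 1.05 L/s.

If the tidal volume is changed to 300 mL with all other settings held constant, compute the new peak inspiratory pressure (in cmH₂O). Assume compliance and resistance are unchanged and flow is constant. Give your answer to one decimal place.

PIP = Vt/C + R·V̇ + PEEP (constant-flow equation of motion).
Only the elastic term changes: ΔPIP = ΔVt / C = (300 − 450) / 56.2 = -2.669 cmH2O.
Original PIP = 450/56.2 + 10.5×1.05 + 7 = 26.032 cmH2O; new PIP = 26.032 + (-2.669) = 23.363 cmH2O.

23.4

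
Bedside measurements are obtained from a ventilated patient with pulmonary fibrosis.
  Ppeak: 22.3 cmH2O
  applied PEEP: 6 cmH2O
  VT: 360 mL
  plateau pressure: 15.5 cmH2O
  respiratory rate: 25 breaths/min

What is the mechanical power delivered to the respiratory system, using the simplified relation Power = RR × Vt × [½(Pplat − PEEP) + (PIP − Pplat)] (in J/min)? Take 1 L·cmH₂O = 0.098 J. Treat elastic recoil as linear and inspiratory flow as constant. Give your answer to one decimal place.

Per-breath work = Vt × [½(Pplat−PEEP) + (PIP−Pplat)] = 0.360 × [0.5×9.5 + 6.8] = 0.360 × 11.55 = 4.158 L·cmH2O.
Power = 25 × 4.158 = 103.95 L·cmH2O/min.
× 0.098 J/(L·cmH2O) → 10.187 J/min.

10.2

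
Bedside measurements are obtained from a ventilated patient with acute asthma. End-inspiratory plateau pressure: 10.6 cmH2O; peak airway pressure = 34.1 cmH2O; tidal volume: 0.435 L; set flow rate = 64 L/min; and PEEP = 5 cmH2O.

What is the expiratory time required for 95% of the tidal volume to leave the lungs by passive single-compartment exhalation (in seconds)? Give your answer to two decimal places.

Flow: 64 L/min ÷ 60 = 1.0667 L/s.
R = (PIP − Pplat)/V̇ = (34.1 − 10.6) / 1.0667 = 23.5/1.0667 = 22.031 cmH2O·s/L.
C = Vt/(Pplat − PEEP) = 435.0 / (10.6 − 5) = 435.0/5.6 = 77.679 mL/cmH2O.
τ = R × C = 22.031 × 0.07768 L/cmH2O = 1.711 s.
t = −τ·ln(1 − 0.95) = −1.711·ln(0.05) = 5.126 s.

5.13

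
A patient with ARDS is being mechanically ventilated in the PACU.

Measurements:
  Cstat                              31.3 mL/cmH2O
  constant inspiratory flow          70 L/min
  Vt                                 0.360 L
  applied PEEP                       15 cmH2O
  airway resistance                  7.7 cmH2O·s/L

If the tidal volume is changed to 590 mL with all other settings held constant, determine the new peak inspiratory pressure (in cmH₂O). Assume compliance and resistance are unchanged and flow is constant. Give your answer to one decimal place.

Flow: 70 L/min ÷ 60 = 1.1667 L/s.
PIP = Vt/C + R·V̇ + PEEP (constant-flow equation of motion).
Only the elastic term changes: ΔPIP = ΔVt / C = (590 − 360) / 31.3 = 7.348 cmH2O.
Original PIP = 360/31.3 + 7.7×1.1667 + 15 = 35.485 cmH2O; new PIP = 35.485 + (7.348) = 42.833 cmH2O.

42.8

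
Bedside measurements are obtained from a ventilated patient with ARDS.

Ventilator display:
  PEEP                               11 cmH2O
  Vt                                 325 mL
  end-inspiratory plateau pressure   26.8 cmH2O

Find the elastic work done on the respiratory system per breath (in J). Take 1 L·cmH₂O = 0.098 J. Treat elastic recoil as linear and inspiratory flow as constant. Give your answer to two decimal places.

Elastic work ≈ ½ × (Pplat − PEEP) × Vt = 0.5 × (26.8 − 11) × 0.325 L = 0.5 × 15.8 × 0.325 = 2.568 L·cmH2O.
× 0.098 J/(L·cmH2O) → 0.2517 J.

0.25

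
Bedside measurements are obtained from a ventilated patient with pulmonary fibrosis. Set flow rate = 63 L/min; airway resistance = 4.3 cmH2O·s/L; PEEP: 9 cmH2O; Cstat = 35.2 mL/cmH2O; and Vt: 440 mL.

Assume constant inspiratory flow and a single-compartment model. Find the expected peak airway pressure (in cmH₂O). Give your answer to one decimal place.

26.0

Flow: 63 L/min ÷ 60 = 1.05 L/s.
Equation of motion (constant flow): PIP = Vt/C + R·V̇ + PEEP.
PIP = 440/35.2 + 4.3×1.05 + 9 = 12.5 + 4.515 + 9 = 26.015 cmH2O.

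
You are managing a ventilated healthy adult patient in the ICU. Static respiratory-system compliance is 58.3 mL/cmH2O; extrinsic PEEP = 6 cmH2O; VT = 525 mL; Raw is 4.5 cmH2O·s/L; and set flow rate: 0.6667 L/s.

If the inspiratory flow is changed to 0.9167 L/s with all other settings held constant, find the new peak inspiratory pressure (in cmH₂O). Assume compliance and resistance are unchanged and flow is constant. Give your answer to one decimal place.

PIP = Vt/C + R·V̇ + PEEP (constant-flow equation of motion).
Only the resistive term changes: ΔPIP = R × ΔV̇ = 4.5 × (0.9167 − 0.6667) = 4.5 × 0.25 = 1.125 cmH2O.
Original PIP = 525/58.3 + 4.5×0.6667 + 6 = 18.005 cmH2O; new PIP = 18.005 + (1.125) = 19.13 cmH2O.

19.1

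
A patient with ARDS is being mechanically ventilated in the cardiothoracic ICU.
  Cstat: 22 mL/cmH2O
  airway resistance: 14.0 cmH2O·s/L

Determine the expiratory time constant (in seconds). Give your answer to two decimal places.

0.31

τ = R × C = 14.0 × 22 mL/cmH2O = 14.0 × 0.022 L/cmH2O = 0.308 s.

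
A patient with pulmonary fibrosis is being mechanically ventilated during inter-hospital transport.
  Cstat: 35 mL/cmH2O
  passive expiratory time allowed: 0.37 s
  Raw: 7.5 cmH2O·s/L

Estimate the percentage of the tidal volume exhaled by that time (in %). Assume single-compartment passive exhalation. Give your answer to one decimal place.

τ = R × C = 7.5 × 35 mL/cmH2O = 7.5 × 0.035 L/cmH2O = 0.2625 s.
Passive exhalation: V(t)/V₀ = e^(−t/τ) = e^(−0.37/0.2625) = 0.2443.
Fraction exhaled = 1 − 0.2443 = 0.7557 → 75.57%.

75.6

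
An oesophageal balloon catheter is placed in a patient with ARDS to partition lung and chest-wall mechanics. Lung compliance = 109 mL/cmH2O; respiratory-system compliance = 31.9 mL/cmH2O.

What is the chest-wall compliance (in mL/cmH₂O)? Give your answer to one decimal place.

45.1

1/Ccw = 1/Crs − 1/CL.
1/Ccw = 1/31.9 − 1/109 = 0.02217.
Ccw = 45.106 mL/cmH2O.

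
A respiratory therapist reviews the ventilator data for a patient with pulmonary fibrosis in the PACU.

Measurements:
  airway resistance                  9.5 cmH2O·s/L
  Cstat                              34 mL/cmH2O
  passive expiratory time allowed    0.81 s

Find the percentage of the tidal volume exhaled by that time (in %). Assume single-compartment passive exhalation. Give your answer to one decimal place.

τ = R × C = 9.5 × 34 mL/cmH2O = 9.5 × 0.034 L/cmH2O = 0.323 s.
Passive exhalation: V(t)/V₀ = e^(−t/τ) = e^(−0.81/0.323) = 0.08145.
Fraction exhaled = 1 − 0.08145 = 0.9186 → 91.86%.

91.9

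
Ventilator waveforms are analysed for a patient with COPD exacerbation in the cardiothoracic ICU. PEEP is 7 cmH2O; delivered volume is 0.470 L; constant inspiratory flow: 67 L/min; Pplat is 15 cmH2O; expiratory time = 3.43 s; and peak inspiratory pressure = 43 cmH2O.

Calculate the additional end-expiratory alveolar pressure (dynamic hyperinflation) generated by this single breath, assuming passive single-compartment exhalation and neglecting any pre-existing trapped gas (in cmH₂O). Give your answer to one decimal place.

0.8

Flow: 67 L/min ÷ 60 = 1.1167 L/s.
R = (PIP − Pplat)/V̇ = (43 − 15) / 1.1167 = 28.0/1.1167 = 25.074 cmH2O·s/L.
C = Vt/(Pplat − PEEP) = 470.0 / (15 − 7) = 470.0/8.0 = 58.75 mL/cmH2O.
τ = R × C = 25.074 × 0.05875 L/cmH2O = 1.473 s.
Fraction remaining = e^(−Te/τ) = e^(−3.43/1.473) = 0.09743; trapped volume = 470.0 × 0.09743 = 45.792 mL.
Additional alveolar pressure from trapping ≈ V_trapped / C = 45.792 / 58.75 = 0.7794 cmH2O.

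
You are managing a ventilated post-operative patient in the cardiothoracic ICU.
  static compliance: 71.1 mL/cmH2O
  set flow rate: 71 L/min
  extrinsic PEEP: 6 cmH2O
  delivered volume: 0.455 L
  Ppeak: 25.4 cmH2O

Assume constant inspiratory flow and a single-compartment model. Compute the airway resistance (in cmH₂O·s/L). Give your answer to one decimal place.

11.0

Flow: 71 L/min ÷ 60 = 1.1833 L/s.
Equation of motion (constant flow): PIP = Vt/C + R·V̇ + PEEP.
R·V̇ = PIP − Vt/C − PEEP = 25.4 − 455/71.1 − 6 = 25.4 − 6.399 − 6 = 13.001 cmH2O.
R = 13.001 / 1.1833 = 10.987 cmH2O·s/L.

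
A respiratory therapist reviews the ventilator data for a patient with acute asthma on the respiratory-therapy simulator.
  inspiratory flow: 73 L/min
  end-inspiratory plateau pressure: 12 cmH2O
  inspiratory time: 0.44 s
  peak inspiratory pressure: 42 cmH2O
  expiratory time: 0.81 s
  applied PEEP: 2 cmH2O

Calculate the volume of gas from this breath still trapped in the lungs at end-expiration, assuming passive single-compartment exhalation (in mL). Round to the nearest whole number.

290

Flow: 73 L/min ÷ 60 = 1.2167 L/s.
Vt = flow × Ti = 1.2167 L/s × 0.44 s × 1000 mL/L = 535.35 mL.
R = (PIP − Pplat)/V̇ = (42 − 12) / 1.2167 = 30.0/1.2167 = 24.657 cmH2O·s/L.
C = Vt/(Pplat − PEEP) = 535.35 / (12 − 2) = 535.35/10.0 = 53.535 mL/cmH2O.
τ = R × C = 24.657 × 0.05354 L/cmH2O = 1.32 s.
Fraction remaining = e^(−Te/τ) = e^(−0.81/1.32) = 0.5414.
Trapped volume = 535.35 × 0.5414 = 289.84 mL.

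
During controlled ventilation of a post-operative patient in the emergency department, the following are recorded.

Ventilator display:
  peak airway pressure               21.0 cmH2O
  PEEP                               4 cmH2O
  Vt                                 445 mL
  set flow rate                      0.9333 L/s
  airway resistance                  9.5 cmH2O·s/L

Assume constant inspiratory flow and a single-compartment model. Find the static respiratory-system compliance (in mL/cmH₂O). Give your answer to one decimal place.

54.7

Equation of motion (constant flow): PIP = Vt/C + R·V̇ + PEEP.
Vt/C = PIP − R·V̇ − PEEP = 21.0 − 9.5×0.9333 − 4 = 21.0 − 8.866 − 4 = 8.134 cmH2O.
C = Vt / 8.134 = 445 / 8.134 = 54.709 mL/cmH2O.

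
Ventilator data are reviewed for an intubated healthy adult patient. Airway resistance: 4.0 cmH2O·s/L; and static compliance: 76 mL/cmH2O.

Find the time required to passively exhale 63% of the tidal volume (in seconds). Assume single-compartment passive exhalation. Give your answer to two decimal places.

τ = R × C = 4.0 × 76 mL/cmH2O = 4.0 × 0.076 L/cmH2O = 0.304 s.
Exhaled fraction f = 1 − e^(−t/τ) → t = −τ·ln(1 − f) = −0.304·ln(0.37) = 0.3023 s.

0.30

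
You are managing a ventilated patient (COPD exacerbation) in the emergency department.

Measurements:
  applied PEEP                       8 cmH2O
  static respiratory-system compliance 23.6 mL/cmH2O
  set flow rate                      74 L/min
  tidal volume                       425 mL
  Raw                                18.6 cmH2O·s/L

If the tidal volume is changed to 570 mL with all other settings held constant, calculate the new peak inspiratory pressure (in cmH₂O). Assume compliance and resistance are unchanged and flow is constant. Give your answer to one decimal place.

Flow: 74 L/min ÷ 60 = 1.2333 L/s.
PIP = Vt/C + R·V̇ + PEEP (constant-flow equation of motion).
Only the elastic term changes: ΔPIP = ΔVt / C = (570 − 425) / 23.6 = 6.144 cmH2O.
Original PIP = 425/23.6 + 18.6×1.2333 + 8 = 48.948 cmH2O; new PIP = 48.948 + (6.144) = 55.092 cmH2O.

55.1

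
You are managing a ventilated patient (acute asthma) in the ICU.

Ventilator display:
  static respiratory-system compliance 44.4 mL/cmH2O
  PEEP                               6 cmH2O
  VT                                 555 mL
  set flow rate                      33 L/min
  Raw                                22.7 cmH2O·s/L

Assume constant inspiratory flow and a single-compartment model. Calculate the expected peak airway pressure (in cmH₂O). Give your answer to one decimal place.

Flow: 33 L/min ÷ 60 = 0.55 L/s.
Equation of motion (constant flow): PIP = Vt/C + R·V̇ + PEEP.
PIP = 555/44.4 + 22.7×0.55 + 6 = 12.5 + 12.485 + 6 = 30.985 cmH2O.

31.0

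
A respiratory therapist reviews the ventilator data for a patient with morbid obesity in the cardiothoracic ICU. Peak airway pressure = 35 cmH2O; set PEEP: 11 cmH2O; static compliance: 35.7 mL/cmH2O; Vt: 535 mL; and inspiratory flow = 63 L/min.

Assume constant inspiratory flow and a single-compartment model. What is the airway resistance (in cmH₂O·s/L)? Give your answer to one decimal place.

8.6

Flow: 63 L/min ÷ 60 = 1.05 L/s.
Equation of motion (constant flow): PIP = Vt/C + R·V̇ + PEEP.
R·V̇ = PIP − Vt/C − PEEP = 35 − 535/35.7 − 11 = 35 − 14.986 − 11 = 9.014 cmH2O.
R = 9.014 / 1.05 = 8.585 cmH2O·s/L.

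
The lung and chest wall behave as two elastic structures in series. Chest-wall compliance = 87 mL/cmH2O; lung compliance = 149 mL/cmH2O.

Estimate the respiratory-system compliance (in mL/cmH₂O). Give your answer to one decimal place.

Lung and chest wall are elastances in series: 1/Crs = 1/CL + 1/Ccw.
1/Crs = 1/149 + 1/87 = 0.01821.
Crs = 54.915 mL/cmH2O.

54.9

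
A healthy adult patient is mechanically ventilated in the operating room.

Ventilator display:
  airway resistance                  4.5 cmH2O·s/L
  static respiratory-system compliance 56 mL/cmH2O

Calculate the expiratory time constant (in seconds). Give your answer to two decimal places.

τ = R × C = 4.5 × 56 mL/cmH2O = 4.5 × 0.056 L/cmH2O = 0.252 s.

0.25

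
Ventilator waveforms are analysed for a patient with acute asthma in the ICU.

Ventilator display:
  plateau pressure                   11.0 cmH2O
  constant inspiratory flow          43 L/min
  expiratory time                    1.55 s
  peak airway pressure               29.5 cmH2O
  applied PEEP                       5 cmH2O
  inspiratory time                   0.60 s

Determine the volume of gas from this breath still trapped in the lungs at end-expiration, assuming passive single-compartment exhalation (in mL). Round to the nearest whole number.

Flow: 43 L/min ÷ 60 = 0.7167 L/s.
Vt = flow × Ti = 0.7167 L/s × 0.60 s × 1000 mL/L = 430.02 mL.
R = (PIP − Pplat)/V̇ = (29.5 − 11.0) / 0.7167 = 18.5/0.7167 = 25.813 cmH2O·s/L.
C = Vt/(Pplat − PEEP) = 430.02 / (11.0 − 5) = 430.02/6.0 = 71.67 mL/cmH2O.
τ = R × C = 25.813 × 0.07167 L/cmH2O = 1.85 s.
Fraction remaining = e^(−Te/τ) = e^(−1.55/1.85) = 0.4326.
Trapped volume = 430.02 × 0.4326 = 186.03 mL.

186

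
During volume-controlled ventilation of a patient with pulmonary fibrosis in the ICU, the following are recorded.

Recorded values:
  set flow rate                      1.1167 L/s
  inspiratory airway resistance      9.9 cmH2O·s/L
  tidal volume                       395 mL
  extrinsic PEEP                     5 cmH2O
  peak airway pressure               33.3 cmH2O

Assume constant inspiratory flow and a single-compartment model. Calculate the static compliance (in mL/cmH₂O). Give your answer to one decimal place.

22.9

Equation of motion (constant flow): PIP = Vt/C + R·V̇ + PEEP.
Vt/C = PIP − R·V̇ − PEEP = 33.3 − 9.9×1.1167 − 5 = 33.3 − 11.055 − 5 = 17.245 cmH2O.
C = Vt / 17.245 = 395 / 17.245 = 22.905 mL/cmH2O.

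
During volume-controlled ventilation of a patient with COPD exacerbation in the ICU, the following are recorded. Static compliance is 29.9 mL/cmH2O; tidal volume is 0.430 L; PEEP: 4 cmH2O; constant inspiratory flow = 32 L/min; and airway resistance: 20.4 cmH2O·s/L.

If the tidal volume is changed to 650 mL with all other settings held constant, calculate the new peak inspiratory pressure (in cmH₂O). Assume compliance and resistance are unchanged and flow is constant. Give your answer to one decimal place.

36.6

Flow: 32 L/min ÷ 60 = 0.5333 L/s.
PIP = Vt/C + R·V̇ + PEEP (constant-flow equation of motion).
Only the elastic term changes: ΔPIP = ΔVt / C = (650 − 430) / 29.9 = 7.358 cmH2O.
Original PIP = 430/29.9 + 20.4×0.5333 + 4 = 29.261 cmH2O; new PIP = 29.261 + (7.358) = 36.619 cmH2O.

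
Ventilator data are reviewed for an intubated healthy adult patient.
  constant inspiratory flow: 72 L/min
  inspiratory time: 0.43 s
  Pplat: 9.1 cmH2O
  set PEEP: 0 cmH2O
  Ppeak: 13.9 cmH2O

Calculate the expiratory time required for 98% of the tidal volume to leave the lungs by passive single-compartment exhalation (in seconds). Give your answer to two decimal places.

0.89

Flow: 72 L/min ÷ 60 = 1.2 L/s.
Vt = flow × Ti = 1.2 L/s × 0.43 s × 1000 mL/L = 516.0 mL.
R = (PIP − Pplat)/V̇ = (13.9 − 9.1) / 1.2 = 4.8/1.2 = 4.0 cmH2O·s/L.
C = Vt/(Pplat − PEEP) = 516.0 / (9.1 − 0) = 516.0/9.1 = 56.703 mL/cmH2O.
τ = R × C = 4.0 × 0.0567 L/cmH2O = 0.2268 s.
t = −τ·ln(1 − 0.98) = −0.2268·ln(0.02) = 0.8872 s.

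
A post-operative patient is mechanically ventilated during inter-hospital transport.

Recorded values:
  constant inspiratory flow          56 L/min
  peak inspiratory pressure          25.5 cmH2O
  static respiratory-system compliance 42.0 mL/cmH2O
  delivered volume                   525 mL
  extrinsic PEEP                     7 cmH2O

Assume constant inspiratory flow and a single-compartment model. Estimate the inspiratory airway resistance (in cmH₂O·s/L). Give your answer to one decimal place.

6.4

Flow: 56 L/min ÷ 60 = 0.9333 L/s.
Equation of motion (constant flow): PIP = Vt/C + R·V̇ + PEEP.
R·V̇ = PIP − Vt/C − PEEP = 25.5 − 525/42.0 − 7 = 25.5 − 12.5 − 7 = 6.0 cmH2O.
R = 6.0 / 0.9333 = 6.429 cmH2O·s/L.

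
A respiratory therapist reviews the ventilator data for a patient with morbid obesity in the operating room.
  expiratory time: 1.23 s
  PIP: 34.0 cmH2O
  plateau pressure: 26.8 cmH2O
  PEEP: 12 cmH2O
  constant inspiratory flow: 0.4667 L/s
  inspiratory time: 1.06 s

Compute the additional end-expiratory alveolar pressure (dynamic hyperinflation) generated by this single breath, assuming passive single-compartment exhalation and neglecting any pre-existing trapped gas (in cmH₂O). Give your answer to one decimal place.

Vt = flow × Ti = 0.4667 L/s × 1.06 s × 1000 mL/L = 494.7 mL.
R = (PIP − Pplat)/V̇ = (34.0 − 26.8) / 0.4667 = 7.2/0.4667 = 15.427 cmH2O·s/L.
C = Vt/(Pplat − PEEP) = 494.7 / (26.8 − 12) = 494.7/14.8 = 33.426 mL/cmH2O.
τ = R × C = 15.427 × 0.03343 L/cmH2O = 0.5157 s.
Fraction remaining = e^(−Te/τ) = e^(−1.23/0.5157) = 0.09208; trapped volume = 494.7 × 0.09208 = 45.552 mL.
Additional alveolar pressure from trapping ≈ V_trapped / C = 45.552 / 33.426 = 1.363 cmH2O.

1.4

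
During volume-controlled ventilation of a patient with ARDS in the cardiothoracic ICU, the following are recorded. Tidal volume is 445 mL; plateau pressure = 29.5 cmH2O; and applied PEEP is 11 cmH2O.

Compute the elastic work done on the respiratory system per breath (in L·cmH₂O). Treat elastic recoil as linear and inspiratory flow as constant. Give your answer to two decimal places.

Elastic work ≈ ½ × (Pplat − PEEP) × Vt = 0.5 × (29.5 − 11) × 0.445 L = 0.5 × 18.5 × 0.445 = 4.116 L·cmH2O.

4.12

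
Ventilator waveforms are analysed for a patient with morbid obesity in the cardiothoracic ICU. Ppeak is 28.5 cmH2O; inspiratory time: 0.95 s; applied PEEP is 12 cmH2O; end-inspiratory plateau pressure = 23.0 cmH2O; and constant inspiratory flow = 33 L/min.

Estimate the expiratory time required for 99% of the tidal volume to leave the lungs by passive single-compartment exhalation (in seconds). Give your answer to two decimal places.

2.19

Flow: 33 L/min ÷ 60 = 0.55 L/s.
Vt = flow × Ti = 0.55 L/s × 0.95 s × 1000 mL/L = 522.5 mL.
R = (PIP − Pplat)/V̇ = (28.5 − 23.0) / 0.55 = 5.5/0.55 = 10.0 cmH2O·s/L.
C = Vt/(Pplat − PEEP) = 522.5 / (23.0 − 12) = 522.5/11.0 = 47.5 mL/cmH2O.
τ = R × C = 10.0 × 0.0475 L/cmH2O = 0.475 s.
t = −τ·ln(1 − 0.99) = −0.475·ln(0.01) = 2.187 s.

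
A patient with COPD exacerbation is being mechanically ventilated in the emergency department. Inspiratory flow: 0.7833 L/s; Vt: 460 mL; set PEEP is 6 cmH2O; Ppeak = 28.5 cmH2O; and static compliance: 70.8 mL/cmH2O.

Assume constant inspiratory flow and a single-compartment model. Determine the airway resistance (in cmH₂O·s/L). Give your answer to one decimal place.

20.4

Equation of motion (constant flow): PIP = Vt/C + R·V̇ + PEEP.
R·V̇ = PIP − Vt/C − PEEP = 28.5 − 460/70.8 − 6 = 28.5 − 6.497 − 6 = 16.003 cmH2O.
R = 16.003 / 0.7833 = 20.43 cmH2O·s/L.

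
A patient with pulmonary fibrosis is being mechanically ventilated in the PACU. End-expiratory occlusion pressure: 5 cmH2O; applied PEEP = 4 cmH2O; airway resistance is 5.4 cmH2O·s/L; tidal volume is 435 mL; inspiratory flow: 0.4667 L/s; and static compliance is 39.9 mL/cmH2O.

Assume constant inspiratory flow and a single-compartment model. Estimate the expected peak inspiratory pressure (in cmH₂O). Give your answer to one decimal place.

18.4

Total PEEP = 5 cmH2O (set 4 + intrinsic 1); this is the baseline alveolar pressure.
Equation of motion (constant flow): PIP = Vt/C + R·V̇ + PEEP.
PIP = 435/39.9 + 5.4×0.4667 + 5 = 10.902 + 2.52 + 5 = 18.422 cmH2O.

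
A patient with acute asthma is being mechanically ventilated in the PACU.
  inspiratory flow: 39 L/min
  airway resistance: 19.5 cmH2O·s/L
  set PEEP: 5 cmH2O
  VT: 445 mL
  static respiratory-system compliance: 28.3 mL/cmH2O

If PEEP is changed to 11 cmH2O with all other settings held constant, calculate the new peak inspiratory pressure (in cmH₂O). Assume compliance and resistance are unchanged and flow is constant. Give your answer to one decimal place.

39.4

Flow: 39 L/min ÷ 60 = 0.65 L/s.
PIP = Vt/C + R·V̇ + PEEP (constant-flow equation of motion).
Only the baseline term changes: ΔPIP = ΔPEEP = 11 − 5 = 6.0 cmH2O.
Original PIP = 445/28.3 + 19.5×0.65 + 5 = 33.399 cmH2O; new PIP = 33.399 + (6.0) = 39.399 cmH2O.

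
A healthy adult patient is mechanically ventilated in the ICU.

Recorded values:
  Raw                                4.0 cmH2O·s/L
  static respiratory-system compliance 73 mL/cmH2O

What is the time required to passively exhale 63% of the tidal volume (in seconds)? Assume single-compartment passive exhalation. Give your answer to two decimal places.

0.29

τ = R × C = 4.0 × 73 mL/cmH2O = 4.0 × 0.073 L/cmH2O = 0.292 s.
Exhaled fraction f = 1 − e^(−t/τ) → t = −τ·ln(1 − f) = −0.292·ln(0.37) = 0.2903 s.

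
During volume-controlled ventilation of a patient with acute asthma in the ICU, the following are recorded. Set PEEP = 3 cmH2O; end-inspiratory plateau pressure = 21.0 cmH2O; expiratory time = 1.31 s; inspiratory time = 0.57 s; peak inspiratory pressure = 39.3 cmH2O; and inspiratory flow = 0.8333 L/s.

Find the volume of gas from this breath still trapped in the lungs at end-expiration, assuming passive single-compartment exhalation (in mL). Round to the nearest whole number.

Vt = flow × Ti = 0.8333 L/s × 0.57 s × 1000 mL/L = 474.98 mL.
R = (PIP − Pplat)/V̇ = (39.3 − 21.0) / 0.8333 = 18.3/0.8333 = 21.961 cmH2O·s/L.
C = Vt/(Pplat − PEEP) = 474.98 / (21.0 − 3) = 474.98/18.0 = 26.388 mL/cmH2O.
τ = R × C = 21.961 × 0.02639 L/cmH2O = 0.5796 s.
Fraction remaining = e^(−Te/τ) = e^(−1.31/0.5796) = 0.1043.
Trapped volume = 474.98 × 0.1043 = 49.54 mL.

50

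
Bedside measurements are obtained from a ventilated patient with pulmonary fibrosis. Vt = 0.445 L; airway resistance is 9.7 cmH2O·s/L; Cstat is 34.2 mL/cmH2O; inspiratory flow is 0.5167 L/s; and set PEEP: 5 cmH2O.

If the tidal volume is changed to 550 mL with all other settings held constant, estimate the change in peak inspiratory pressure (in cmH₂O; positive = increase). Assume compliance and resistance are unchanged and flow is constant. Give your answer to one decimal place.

3.1

PIP = Vt/C + R·V̇ + PEEP (constant-flow equation of motion).
Only the elastic term changes: ΔPIP = ΔVt / C = (550 − 445) / 34.2 = 3.07 cmH2O.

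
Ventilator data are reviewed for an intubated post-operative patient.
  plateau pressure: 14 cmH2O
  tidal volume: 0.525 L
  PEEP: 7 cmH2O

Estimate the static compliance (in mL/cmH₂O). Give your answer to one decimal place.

Cstat = Vt / (Pplat − PEEP) = 525 / (14 − 7) = 525 / 7.0 = 75.0 mL/cmH2O.

75.0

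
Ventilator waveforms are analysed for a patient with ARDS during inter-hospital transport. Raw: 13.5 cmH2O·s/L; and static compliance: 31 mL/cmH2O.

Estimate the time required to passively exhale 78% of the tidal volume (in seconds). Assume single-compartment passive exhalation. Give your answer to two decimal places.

τ = R × C = 13.5 × 31 mL/cmH2O = 13.5 × 0.031 L/cmH2O = 0.4185 s.
Exhaled fraction f = 1 − e^(−t/τ) → t = −τ·ln(1 − f) = −0.4185·ln(0.22) = 0.6337 s.

0.63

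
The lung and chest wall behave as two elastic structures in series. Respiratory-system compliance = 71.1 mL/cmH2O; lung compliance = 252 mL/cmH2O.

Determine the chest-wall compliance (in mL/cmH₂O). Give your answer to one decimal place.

1/Ccw = 1/Crs − 1/CL.
1/Ccw = 1/71.1 − 1/252 = 0.0101.
Ccw = 99.01 mL/cmH2O.

99.0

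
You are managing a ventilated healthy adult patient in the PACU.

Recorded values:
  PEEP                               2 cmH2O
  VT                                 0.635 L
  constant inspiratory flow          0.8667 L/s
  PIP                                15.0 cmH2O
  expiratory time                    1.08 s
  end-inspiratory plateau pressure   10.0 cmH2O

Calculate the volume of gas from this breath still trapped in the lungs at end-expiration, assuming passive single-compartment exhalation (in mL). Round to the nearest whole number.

60

R = (PIP − Pplat)/V̇ = (15.0 − 10.0) / 0.8667 = 5.0/0.8667 = 5.769 cmH2O·s/L.
C = Vt/(Pplat − PEEP) = 635.0 / (10.0 − 2) = 635.0/8.0 = 79.375 mL/cmH2O.
τ = R × C = 5.769 × 0.07938 L/cmH2O = 0.4579 s.
Fraction remaining = e^(−Te/τ) = e^(−1.08/0.4579) = 0.09455.
Trapped volume = 635.0 × 0.09455 = 60.039 mL.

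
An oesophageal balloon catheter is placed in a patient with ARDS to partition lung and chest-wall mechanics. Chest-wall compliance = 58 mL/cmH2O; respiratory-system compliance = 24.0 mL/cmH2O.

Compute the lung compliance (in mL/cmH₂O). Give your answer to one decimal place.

40.9

1/CL = 1/Crs − 1/Ccw.
1/CL = 1/24.0 − 1/58 = 0.02443.
CL = 40.933 mL/cmH2O.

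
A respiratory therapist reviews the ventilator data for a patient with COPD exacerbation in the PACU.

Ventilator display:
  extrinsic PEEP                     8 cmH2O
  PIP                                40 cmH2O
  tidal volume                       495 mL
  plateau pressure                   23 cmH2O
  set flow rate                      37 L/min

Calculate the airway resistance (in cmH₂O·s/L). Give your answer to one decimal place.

Flow: 37 L/min ÷ 60 = 0.6167 L/s.
Raw = (PIP − Pplat) / flow = (40 − 23) / 0.6167 = 17.0 / 0.6167 = 27.566 cmH2O·s/L.

27.6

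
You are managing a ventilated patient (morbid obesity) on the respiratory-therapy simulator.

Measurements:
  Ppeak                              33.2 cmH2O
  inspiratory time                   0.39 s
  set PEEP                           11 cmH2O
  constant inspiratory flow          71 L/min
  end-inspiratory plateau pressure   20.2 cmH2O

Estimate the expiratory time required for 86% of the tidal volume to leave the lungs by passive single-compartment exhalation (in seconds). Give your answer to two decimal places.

1.08

Flow: 71 L/min ÷ 60 = 1.1833 L/s.
Vt = flow × Ti = 1.1833 L/s × 0.39 s × 1000 mL/L = 461.49 mL.
R = (PIP − Pplat)/V̇ = (33.2 − 20.2) / 1.1833 = 13.0/1.1833 = 10.986 cmH2O·s/L.
C = Vt/(Pplat − PEEP) = 461.49 / (20.2 − 11) = 461.49/9.2 = 50.162 mL/cmH2O.
τ = R × C = 10.986 × 0.05016 L/cmH2O = 0.5511 s.
t = −τ·ln(1 − 0.86) = −0.5511·ln(0.14) = 1.084 s.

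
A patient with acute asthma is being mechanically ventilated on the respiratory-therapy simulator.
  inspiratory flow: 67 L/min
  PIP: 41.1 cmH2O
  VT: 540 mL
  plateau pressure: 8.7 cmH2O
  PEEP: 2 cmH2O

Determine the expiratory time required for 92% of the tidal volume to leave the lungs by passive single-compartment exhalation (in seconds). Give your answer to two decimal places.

Flow: 67 L/min ÷ 60 = 1.1167 L/s.
R = (PIP − Pplat)/V̇ = (41.1 − 8.7) / 1.1167 = 32.4/1.1167 = 29.014 cmH2O·s/L.
C = Vt/(Pplat − PEEP) = 540.0 / (8.7 − 2) = 540.0/6.7 = 80.597 mL/cmH2O.
τ = R × C = 29.014 × 0.0806 L/cmH2O = 2.339 s.
t = −τ·ln(1 − 0.92) = −2.339·ln(0.08) = 5.908 s.

5.91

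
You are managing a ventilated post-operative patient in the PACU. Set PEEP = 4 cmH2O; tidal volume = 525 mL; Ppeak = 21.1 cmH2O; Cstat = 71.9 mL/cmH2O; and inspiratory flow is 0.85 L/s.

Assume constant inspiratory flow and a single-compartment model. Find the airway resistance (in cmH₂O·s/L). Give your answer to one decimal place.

11.5

Equation of motion (constant flow): PIP = Vt/C + R·V̇ + PEEP.
R·V̇ = PIP − Vt/C − PEEP = 21.1 − 525/71.9 − 4 = 21.1 − 7.302 − 4 = 9.798 cmH2O.
R = 9.798 / 0.85 = 11.527 cmH2O·s/L.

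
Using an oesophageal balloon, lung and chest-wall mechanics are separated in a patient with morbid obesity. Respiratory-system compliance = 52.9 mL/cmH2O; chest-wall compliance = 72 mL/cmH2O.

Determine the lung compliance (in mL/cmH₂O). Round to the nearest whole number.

199

1/CL = 1/Crs − 1/Ccw.
1/CL = 1/52.9 − 1/72 = 0.005015.
CL = 199.4 mL/cmH2O.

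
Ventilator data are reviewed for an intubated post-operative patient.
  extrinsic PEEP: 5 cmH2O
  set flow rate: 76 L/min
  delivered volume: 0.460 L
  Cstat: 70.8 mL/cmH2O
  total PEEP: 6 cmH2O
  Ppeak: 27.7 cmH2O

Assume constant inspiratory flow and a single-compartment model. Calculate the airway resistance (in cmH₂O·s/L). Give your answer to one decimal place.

Flow: 76 L/min ÷ 60 = 1.2667 L/s.
Total PEEP = 6 cmH2O (set 5 + intrinsic 1); this is the baseline alveolar pressure.
Equation of motion (constant flow): PIP = Vt/C + R·V̇ + PEEP.
R·V̇ = PIP − Vt/C − PEEP = 27.7 − 460/70.8 − 6 = 27.7 − 6.497 − 6 = 15.203 cmH2O.
R = 15.203 / 1.2667 = 12.002 cmH2O·s/L.

12.0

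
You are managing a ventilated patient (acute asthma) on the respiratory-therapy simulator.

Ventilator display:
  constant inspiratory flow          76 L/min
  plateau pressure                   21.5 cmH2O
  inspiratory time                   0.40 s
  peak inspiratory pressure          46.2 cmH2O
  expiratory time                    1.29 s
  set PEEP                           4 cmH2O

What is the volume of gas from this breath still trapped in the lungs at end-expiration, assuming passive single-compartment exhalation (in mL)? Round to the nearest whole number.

Flow: 76 L/min ÷ 60 = 1.2667 L/s.
Vt = flow × Ti = 1.2667 L/s × 0.40 s × 1000 mL/L = 506.68 mL.
R = (PIP − Pplat)/V̇ = (46.2 − 21.5) / 1.2667 = 24.7/1.2667 = 19.499 cmH2O·s/L.
C = Vt/(Pplat − PEEP) = 506.68 / (21.5 − 4) = 506.68/17.5 = 28.953 mL/cmH2O.
τ = R × C = 19.499 × 0.02895 L/cmH2O = 0.5645 s.
Fraction remaining = e^(−Te/τ) = e^(−1.29/0.5645) = 0.1018.
Trapped volume = 506.68 × 0.1018 = 51.58 mL.

52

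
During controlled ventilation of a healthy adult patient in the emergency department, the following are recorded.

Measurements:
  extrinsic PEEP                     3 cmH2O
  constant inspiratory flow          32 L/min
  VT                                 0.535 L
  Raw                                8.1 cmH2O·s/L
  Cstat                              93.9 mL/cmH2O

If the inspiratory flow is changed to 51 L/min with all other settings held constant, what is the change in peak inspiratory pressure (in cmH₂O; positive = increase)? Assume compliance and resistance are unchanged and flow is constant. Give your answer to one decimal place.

2.6

Flow: 32 L/min ÷ 60 = 0.5333 L/s.
New flow: 51 L/min ÷ 60 = 0.85 L/s.
PIP = Vt/C + R·V̇ + PEEP (constant-flow equation of motion).
Only the resistive term changes: ΔPIP = R × ΔV̇ = 8.1 × (0.85 − 0.5333) = 8.1 × 0.3167 = 2.565 cmH2O.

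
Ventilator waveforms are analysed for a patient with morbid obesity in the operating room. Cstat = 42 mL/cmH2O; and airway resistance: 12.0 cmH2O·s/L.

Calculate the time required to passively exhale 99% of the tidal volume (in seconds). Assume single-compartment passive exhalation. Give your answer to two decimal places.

τ = R × C = 12.0 × 42 mL/cmH2O = 12.0 × 0.042 L/cmH2O = 0.504 s.
Exhaled fraction f = 1 − e^(−t/τ) → t = −τ·ln(1 − f) = −0.504·ln(0.01) = 2.321 s.

2.32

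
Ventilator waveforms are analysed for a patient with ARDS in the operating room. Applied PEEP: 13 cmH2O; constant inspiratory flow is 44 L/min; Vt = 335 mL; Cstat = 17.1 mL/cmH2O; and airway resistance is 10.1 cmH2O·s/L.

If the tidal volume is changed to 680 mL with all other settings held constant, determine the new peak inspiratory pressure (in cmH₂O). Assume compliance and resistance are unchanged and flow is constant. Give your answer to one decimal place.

Flow: 44 L/min ÷ 60 = 0.7333 L/s.
PIP = Vt/C + R·V̇ + PEEP (constant-flow equation of motion).
Only the elastic term changes: ΔPIP = ΔVt / C = (680 − 335) / 17.1 = 20.175 cmH2O.
Original PIP = 335/17.1 + 10.1×0.7333 + 13 = 39.997 cmH2O; new PIP = 39.997 + (20.175) = 60.172 cmH2O.

60.2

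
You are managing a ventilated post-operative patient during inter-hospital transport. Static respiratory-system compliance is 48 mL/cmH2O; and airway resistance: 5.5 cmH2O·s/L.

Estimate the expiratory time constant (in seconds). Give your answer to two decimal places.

τ = R × C = 5.5 × 48 mL/cmH2O = 5.5 × 0.048 L/cmH2O = 0.264 s.

0.26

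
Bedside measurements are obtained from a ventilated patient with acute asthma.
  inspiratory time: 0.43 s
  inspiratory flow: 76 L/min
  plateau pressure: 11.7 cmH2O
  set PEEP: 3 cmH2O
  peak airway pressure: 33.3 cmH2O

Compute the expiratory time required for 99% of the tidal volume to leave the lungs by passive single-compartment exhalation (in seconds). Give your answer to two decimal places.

4.92

Flow: 76 L/min ÷ 60 = 1.2667 L/s.
Vt = flow × Ti = 1.2667 L/s × 0.43 s × 1000 mL/L = 544.68 mL.
R = (PIP − Pplat)/V̇ = (33.3 − 11.7) / 1.2667 = 21.6/1.2667 = 17.052 cmH2O·s/L.
C = Vt/(Pplat − PEEP) = 544.68 / (11.7 − 3) = 544.68/8.7 = 62.607 mL/cmH2O.
τ = R × C = 17.052 × 0.06261 L/cmH2O = 1.068 s.
t = −τ·ln(1 − 0.99) = −1.068·ln(0.01) = 4.918 s.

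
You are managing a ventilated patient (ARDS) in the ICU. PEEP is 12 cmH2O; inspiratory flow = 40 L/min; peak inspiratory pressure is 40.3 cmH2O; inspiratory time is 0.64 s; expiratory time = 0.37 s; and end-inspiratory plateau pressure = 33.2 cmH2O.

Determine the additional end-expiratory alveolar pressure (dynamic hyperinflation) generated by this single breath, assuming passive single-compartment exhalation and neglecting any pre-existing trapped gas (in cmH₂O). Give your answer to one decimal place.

Flow: 40 L/min ÷ 60 = 0.6667 L/s.
Vt = flow × Ti = 0.6667 L/s × 0.64 s × 1000 mL/L = 426.69 mL.
R = (PIP − Pplat)/V̇ = (40.3 − 33.2) / 0.6667 = 7.1/0.6667 = 10.649 cmH2O·s/L.
C = Vt/(Pplat − PEEP) = 426.69 / (33.2 − 12) = 426.69/21.2 = 20.127 mL/cmH2O.
τ = R × C = 10.649 × 0.02013 L/cmH2O = 0.2144 s.
Fraction remaining = e^(−Te/τ) = e^(−0.37/0.2144) = 0.178; trapped volume = 426.69 × 0.178 = 75.951 mL.
Additional alveolar pressure from trapping ≈ V_trapped / C = 75.951 / 20.127 = 3.774 cmH2O.

3.8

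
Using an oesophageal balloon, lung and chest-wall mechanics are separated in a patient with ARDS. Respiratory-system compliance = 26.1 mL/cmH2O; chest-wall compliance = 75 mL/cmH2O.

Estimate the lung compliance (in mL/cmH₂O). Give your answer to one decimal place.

40.0

1/CL = 1/Crs − 1/Ccw.
1/CL = 1/26.1 − 1/75 = 0.02498.
CL = 40.032 mL/cmH2O.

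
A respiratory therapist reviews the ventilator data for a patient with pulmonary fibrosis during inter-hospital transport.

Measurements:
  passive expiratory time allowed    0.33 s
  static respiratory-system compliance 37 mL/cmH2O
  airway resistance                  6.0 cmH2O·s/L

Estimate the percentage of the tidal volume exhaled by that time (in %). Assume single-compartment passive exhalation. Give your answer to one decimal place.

τ = R × C = 6.0 × 37 mL/cmH2O = 6.0 × 0.037 L/cmH2O = 0.222 s.
Passive exhalation: V(t)/V₀ = e^(−t/τ) = e^(−0.33/0.222) = 0.2262.
Fraction exhaled = 1 − 0.2262 = 0.7738 → 77.38%.

77.4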